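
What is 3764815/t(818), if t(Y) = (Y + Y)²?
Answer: 3764815/2676496 ≈ 1.4066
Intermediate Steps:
t(Y) = 4*Y² (t(Y) = (2*Y)² = 4*Y²)
3764815/t(818) = 3764815/((4*818²)) = 3764815/((4*669124)) = 3764815/2676496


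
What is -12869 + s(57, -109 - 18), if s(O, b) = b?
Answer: -12996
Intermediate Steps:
-12869 + s(57, -109 - 18) = -12869 + (-109 - 18) = -12869 - 127 = -12996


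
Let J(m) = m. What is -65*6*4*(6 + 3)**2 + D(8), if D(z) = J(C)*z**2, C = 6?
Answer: -125976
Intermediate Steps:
D(z) = 6*z**2
-65*6*4*(6 + 3)**2 + D(8) = -65*6*4*(6 + 3)**2 + 6*8**2 = -1560*9**2 + 6*64 = -1560*81 + 384 = -65*1944 + 384 = -126360 + 384 = -125976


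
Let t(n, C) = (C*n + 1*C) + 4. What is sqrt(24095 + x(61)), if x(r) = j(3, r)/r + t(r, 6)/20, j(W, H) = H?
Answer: 19*sqrt(1670)/5 ≈ 155.29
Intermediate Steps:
t(n, C) = 4 + C + C*n (t(n, C) = (C*n + C) + 4 = (C + C*n) + 4 = 4 + C + C*n)
x(r) = 3/2 + 3*r/10 (x(r) = r/r + (4 + 6 + 6*r)/20 = 1 + (10 + 6*r)*(1/20) = 1 + (1/2 + 3*r/10) = 3/2 + 3*r/10)
sqrt(24095 + x(61)) = sqrt(24095 + (3/2 + (3/10)*61)) = sqrt(24095 + (3/2 + 183/10)) = sqrt(24095 + 99/5) = sqrt(120574/5) = 19*sqrt(1670)/5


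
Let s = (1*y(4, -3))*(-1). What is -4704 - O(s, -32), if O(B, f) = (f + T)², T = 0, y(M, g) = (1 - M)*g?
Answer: -5728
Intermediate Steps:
y(M, g) = g*(1 - M)
s = -9 (s = (1*(-3*(1 - 1*4)))*(-1) = (1*(-3*(1 - 4)))*(-1) = (1*(-3*(-3)))*(-1) = (1*9)*(-1) = 9*(-1) = -9)
O(B, f) = f² (O(B, f) = (f + 0)² = f²)
-4704 - O(s, -32) = -4704 - 1*(-32)² = -4704 - 1*1024 = -4704 - 1024 = -5728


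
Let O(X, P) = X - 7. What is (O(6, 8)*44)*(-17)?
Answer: 748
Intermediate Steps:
O(X, P) = -7 + X
(O(6, 8)*44)*(-17) = ((-7 + 6)*44)*(-17) = -1*44*(-17) = -44*(-17) = 748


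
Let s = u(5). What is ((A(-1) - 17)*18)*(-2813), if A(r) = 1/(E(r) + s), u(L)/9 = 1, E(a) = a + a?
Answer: 5974812/7 ≈ 8.5355e+5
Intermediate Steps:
E(a) = 2*a
u(L) = 9 (u(L) = 9*1 = 9)
s = 9
A(r) = 1/(9 + 2*r) (A(r) = 1/(2*r + 9) = 1/(9 + 2*r))
((A(-1) - 17)*18)*(-2813) = ((1/(9 + 2*(-1)) - 17)*18)*(-2813) = ((1/(9 - 2) - 17)*18)*(-2813) = ((1/7 - 17)*18)*(-2813) = ((⅐ - 17)*18)*(-2813) = -118/7*18*(-2813) = -2124/7*(-2813) = 5974812/7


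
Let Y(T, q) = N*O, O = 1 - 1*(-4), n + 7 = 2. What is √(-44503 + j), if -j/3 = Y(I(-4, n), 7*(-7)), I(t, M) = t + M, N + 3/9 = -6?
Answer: 2*I*√11102 ≈ 210.73*I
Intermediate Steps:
n = -5 (n = -7 + 2 = -5)
N = -19/3 (N = -⅓ - 6 = -19/3 ≈ -6.3333)
I(t, M) = M + t
O = 5 (O = 1 + 4 = 5)
Y(T, q) = -95/3 (Y(T, q) = -19/3*5 = -95/3)
j = 95 (j = -3*(-95/3) = 95)
√(-44503 + j) = √(-44503 + 95) = √(-44408) = 2*I*√11102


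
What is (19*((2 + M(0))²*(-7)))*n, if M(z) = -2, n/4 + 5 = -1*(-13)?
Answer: 0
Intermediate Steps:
n = 32 (n = -20 + 4*(-1*(-13)) = -20 + 4*13 = -20 + 52 = 32)
(19*((2 + M(0))²*(-7)))*n = (19*((2 - 2)²*(-7)))*32 = (19*(0²*(-7)))*32 = (19*(0*(-7)))*32 = (19*0)*32 = 0*32 = 0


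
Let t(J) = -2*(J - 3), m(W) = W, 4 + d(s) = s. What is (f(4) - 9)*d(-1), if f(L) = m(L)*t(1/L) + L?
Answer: -85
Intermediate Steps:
d(s) = -4 + s
t(J) = 6 - 2*J (t(J) = -2*(-3 + J) = 6 - 2*J)
f(L) = L + L*(6 - 2/L) (f(L) = L*(6 - 2/L) + L = L + L*(6 - 2/L))
(f(4) - 9)*d(-1) = ((-2 + 7*4) - 9)*(-4 - 1) = ((-2 + 28) - 9)*(-5) = (26 - 9)*(-5) = 17*(-5) = -85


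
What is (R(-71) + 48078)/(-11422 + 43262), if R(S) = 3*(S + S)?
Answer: 11913/7960 ≈ 1.4966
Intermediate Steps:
R(S) = 6*S (R(S) = 3*(2*S) = 6*S)
(R(-71) + 48078)/(-11422 + 43262) = (6*(-71) + 48078)/(-11422 + 43262) = (-426 + 48078)/31840 = 47652*(1/31840) = 11913/7960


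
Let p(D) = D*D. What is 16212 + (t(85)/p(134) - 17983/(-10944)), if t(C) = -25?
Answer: 796537567879/49127616 ≈ 16214.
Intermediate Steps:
p(D) = D²
16212 + (t(85)/p(134) - 17983/(-10944)) = 16212 + (-25/(134²) - 17983/(-10944)) = 16212 + (-25/17956 - 17983*(-1/10944)) = 16212 + (-25*1/17956 + 17983/10944) = 16212 + (-25/17956 + 17983/10944) = 16212 + 80657287/49127616 = 796537567879/49127616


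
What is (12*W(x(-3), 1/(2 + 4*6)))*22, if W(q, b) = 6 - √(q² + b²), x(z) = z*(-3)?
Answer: 1584 - 132*√54757/13 ≈ -792.02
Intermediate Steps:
x(z) = -3*z
W(q, b) = 6 - √(b² + q²)
(12*W(x(-3), 1/(2 + 4*6)))*22 = (12*(6 - √((1/(2 + 4*6))² + (-3*(-3))²)))*22 = (12*(6 - √((1/(2 + 24))² + 9²)))*22 = (12*(6 - √((1/26)² + 81)))*22 = (12*(6 - √(1/676 + 81)))*22 = (12*(6 - √(54757/676)))*22 = (12*(6 - √54757/26))*22 = (72 - 6*√54757/13)*22 = 1584 - 132*√54757/13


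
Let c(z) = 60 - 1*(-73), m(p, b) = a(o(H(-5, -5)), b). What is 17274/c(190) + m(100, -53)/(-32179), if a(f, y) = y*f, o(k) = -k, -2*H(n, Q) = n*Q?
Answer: 158842331/1222802 ≈ 129.90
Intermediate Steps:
H(n, Q) = -Q*n/2 (H(n, Q) = -n*Q/2 = -Q*n/2)
a(f, y) = f*y
m(p, b) = 25*b/2 (m(p, b) = (-(-1)*(-5)*(-5)/2)*b = (-1*(-25/2))*b = 25*b/2)
c(z) = 133 (c(z) = 60 + 73 = 133)
17274/c(190) + m(100, -53)/(-32179) = 17274/133 + ((25/2)*(-53))/(-32179) = 17274*(1/133) - 1325/2*(-1/32179) = 17274/133 + 1325/64358 = 158842331/1222802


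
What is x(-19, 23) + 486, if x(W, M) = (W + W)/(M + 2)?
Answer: 12112/25 ≈ 484.48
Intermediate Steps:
x(W, M) = 2*W/(2 + M) (x(W, M) = (2*W)/(2 + M) = 2*W/(2 + M))
x(-19, 23) + 486 = 2*(-19)/(2 + 23) + 486 = 2*(-19)/25 + 486 = 2*(-19)*(1/25) + 486 = -38/25 + 486 = 12112/25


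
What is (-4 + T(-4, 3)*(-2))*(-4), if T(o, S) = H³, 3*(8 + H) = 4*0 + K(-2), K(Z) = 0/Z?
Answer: -4080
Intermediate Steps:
K(Z) = 0
H = -8 (H = -8 + (4*0 + 0)/3 = -8 + (0 + 0)/3 = -8 + (⅓)*0 = -8 + 0 = -8)
T(o, S) = -512 (T(o, S) = (-8)³ = -512)
(-4 + T(-4, 3)*(-2))*(-4) = (-4 - 512*(-2))*(-4) = (-4 + 1024)*(-4) = 1020*(-4) = -4080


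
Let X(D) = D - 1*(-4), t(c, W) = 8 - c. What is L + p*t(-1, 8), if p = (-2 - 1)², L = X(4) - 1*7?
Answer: 82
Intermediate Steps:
X(D) = 4 + D (X(D) = D + 4 = 4 + D)
L = 1 (L = (4 + 4) - 1*7 = 8 - 7 = 1)
p = 9 (p = (-3)² = 9)
L + p*t(-1, 8) = 1 + 9*(8 - 1*(-1)) = 1 + 9*(8 + 1) = 1 + 9*9 = 1 + 81 = 82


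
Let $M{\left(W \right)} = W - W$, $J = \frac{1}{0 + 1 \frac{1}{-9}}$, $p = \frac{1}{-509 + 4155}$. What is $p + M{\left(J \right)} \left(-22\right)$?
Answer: $\frac{1}{3646} \approx 0.00027427$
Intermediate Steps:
$p = \frac{1}{3646} \approx 0.00027427$
$J = -9$ ($J = \frac{1}{0 + 1 \left(- \frac{1}{9}\right)} = \frac{1}{0 - \frac{1}{9}} = \frac{1}{- \frac{1}{9}} = -9$)
$M{\left(W \right)} = 0$
$p + M{\left(J \right)} \left(-22\right) = \frac{1}{3646} + 0 \left(-22\right) = \frac{1}{3646} + 0 = \frac{1}{3646}$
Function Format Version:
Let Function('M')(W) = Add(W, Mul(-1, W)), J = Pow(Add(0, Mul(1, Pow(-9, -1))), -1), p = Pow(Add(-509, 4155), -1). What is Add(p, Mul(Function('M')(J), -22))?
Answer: Rational(1, 3646) ≈ 0.00027427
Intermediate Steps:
p = Rational(1, 3646) (p = Pow(3646, -1) = Rational(1, 3646) ≈ 0.00027427)
J = -9 (J = Pow(Add(0, Mul(1, Rational(-1, 9))), -1) = Pow(Add(0, Rational(-1, 9)), -1) = Pow(Rational(-1, 9), -1) = -9)
Function('M')(W) = 0
Add(p, Mul(Function('M')(J), -22)) = Add(Rational(1, 3646), Mul(0, -22)) = Add(Rational(1, 3646), 0) = Rational(1, 3646)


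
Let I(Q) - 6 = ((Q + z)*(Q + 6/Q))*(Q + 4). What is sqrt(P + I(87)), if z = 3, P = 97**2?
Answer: sqrt(607630765)/29 ≈ 850.01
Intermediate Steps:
P = 9409
I(Q) = 6 + (3 + Q)*(4 + Q)*(Q + 6/Q) (I(Q) = 6 + ((Q + 3)*(Q + 6/Q))*(Q + 4) = 6 + ((3 + Q)*(Q + 6/Q))*(4 + Q) = 6 + (3 + Q)*(4 + Q)*(Q + 6/Q))
sqrt(P + I(87)) = sqrt(9409 + (48 + 87**3 + 7*87**2 + 18*87 + 72/87)) = sqrt(9409 + (48 + 658503 + 7*7569 + 1566 + 72*(1/87))) = sqrt(9409 + (48 + 658503 + 52983 + 1566 + 24/29)) = sqrt(9409 + 20679924/29) = sqrt(20952785/29) = sqrt(607630765)/29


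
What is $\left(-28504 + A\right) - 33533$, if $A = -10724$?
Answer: $-72761$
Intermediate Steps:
$\left(-28504 + A\right) - 33533 = \left(-28504 - 10724\right) - 33533 = -39228 - 33533 = -72761$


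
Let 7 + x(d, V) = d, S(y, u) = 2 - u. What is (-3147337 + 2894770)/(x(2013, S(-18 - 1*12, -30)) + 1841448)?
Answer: -252567/1843454 ≈ -0.13701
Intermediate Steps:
x(d, V) = -7 + d
(-3147337 + 2894770)/(x(2013, S(-18 - 1*12, -30)) + 1841448) = (-3147337 + 2894770)/((-7 + 2013) + 1841448) = -252567/(2006 + 1841448) = -252567/1843454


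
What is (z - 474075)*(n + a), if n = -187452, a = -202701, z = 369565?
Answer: 40774890030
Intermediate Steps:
(z - 474075)*(n + a) = (369565 - 474075)*(-187452 - 202701) = -104510*(-390153) = 40774890030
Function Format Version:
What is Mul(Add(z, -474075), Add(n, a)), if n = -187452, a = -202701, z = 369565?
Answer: 40774890030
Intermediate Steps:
Mul(Add(z, -474075), Add(n, a)) = Mul(Add(369565, -474075), Add(-187452, -202701)) = Mul(-104510, -390153) = 40774890030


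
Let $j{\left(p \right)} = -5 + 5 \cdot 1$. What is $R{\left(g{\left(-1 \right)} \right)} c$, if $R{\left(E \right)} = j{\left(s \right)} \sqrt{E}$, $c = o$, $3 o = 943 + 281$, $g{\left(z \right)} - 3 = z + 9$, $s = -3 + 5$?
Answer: $0$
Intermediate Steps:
$s = 2$
$g{\left(z \right)} = 12 + z$ ($g{\left(z \right)} = 3 + \left(z + 9\right) = 3 + \left(9 + z\right) = 12 + z$)
$o = 408$ ($o = \frac{943 + 281}{3} = \frac{1}{3} \cdot 1224 = 408$)
$c = 408$
$j{\left(p \right)} = 0$ ($j{\left(p \right)} = -5 + 5 = 0$)
$R{\left(E \right)} = 0$ ($R{\left(E \right)} = 0 \sqrt{E} = 0$)
$R{\left(g{\left(-1 \right)} \right)} c = 0 \cdot 408 = 0$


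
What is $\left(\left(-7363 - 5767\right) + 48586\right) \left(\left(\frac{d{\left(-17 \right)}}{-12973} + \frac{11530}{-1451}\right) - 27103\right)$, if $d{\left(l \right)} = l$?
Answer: $- \frac{18094318230449152}{18823823} \approx -9.6125 \cdot 10^{8}$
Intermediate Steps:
$\left(\left(-7363 - 5767\right) + 48586\right) \left(\left(\frac{d{\left(-17 \right)}}{-12973} + \frac{11530}{-1451}\right) - 27103\right) = \left(\left(-7363 - 5767\right) + 48586\right) \left(\left(- \frac{17}{-12973} + \frac{11530}{-1451}\right) - 27103\right) = \left(-13130 + 48586\right) \left(\left(\left(-17\right) \left(- \frac{1}{12973}\right) + 11530 \left(- \frac{1}{1451}\right)\right) - 27103\right) = 35456 \left(\left(\frac{17}{12973} - \frac{11530}{1451}\right) - 27103\right) = 35456 \left(- \frac{149554023}{18823823} - 27103\right) = 35456 \left(- \frac{510331628792}{18823823}\right) = - \frac{18094318230449152}{18823823}$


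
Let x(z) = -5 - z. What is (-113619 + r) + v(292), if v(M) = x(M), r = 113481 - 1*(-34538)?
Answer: 34103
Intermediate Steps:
r = 148019 (r = 113481 + 34538 = 148019)
v(M) = -5 - M
(-113619 + r) + v(292) = (-113619 + 148019) + (-5 - 1*292) = 34400 + (-5 - 292) = 34400 - 297 = 34103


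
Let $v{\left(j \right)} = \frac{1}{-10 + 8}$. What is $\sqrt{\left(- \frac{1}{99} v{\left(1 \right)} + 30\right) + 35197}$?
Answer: $\frac{\sqrt{153448834}}{66} \approx 187.69$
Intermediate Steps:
$v{\left(j \right)} = - \frac{1}{2}$ ($v{\left(j \right)} = \frac{1}{-2} = - \frac{1}{2}$)
$\sqrt{\left(- \frac{1}{99} v{\left(1 \right)} + 30\right) + 35197} = \sqrt{\left(- \frac{1}{99} \left(- \frac{1}{2}\right) + 30\right) + 35197} = \sqrt{\left(\left(-1\right) \frac{1}{99} \left(- \frac{1}{2}\right) + 30\right) + 35197} = \sqrt{\left(\left(- \frac{1}{99}\right) \left(- \frac{1}{2}\right) + 30\right) + 35197} = \sqrt{\left(\frac{1}{198} + 30\right) + 35197} = \sqrt{\frac{5941}{198} + 35197} = \sqrt{\frac{6974947}{198}} = \frac{\sqrt{153448834}}{66}$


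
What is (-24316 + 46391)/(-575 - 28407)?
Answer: -22075/28982 ≈ -0.76168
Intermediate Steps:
(-24316 + 46391)/(-575 - 28407) = 22075/(-28982) = 22075*(-1/28982) = -22075/28982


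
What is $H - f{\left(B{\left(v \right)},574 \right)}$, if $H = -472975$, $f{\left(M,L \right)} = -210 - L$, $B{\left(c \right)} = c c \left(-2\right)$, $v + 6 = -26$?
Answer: $-472191$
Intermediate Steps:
$v = -32$ ($v = -6 - 26 = -32$)
$B{\left(c \right)} = - 2 c^{2}$ ($B{\left(c \right)} = c^{2} \left(-2\right) = - 2 c^{2}$)
$H - f{\left(B{\left(v \right)},574 \right)} = -472975 - \left(-210 - 574\right) = -472975 - -784 = -472975 + 784 = -472191$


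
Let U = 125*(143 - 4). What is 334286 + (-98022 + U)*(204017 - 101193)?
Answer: -8292112842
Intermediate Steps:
U = 17375 (U = 125*139 = 17375)
334286 + (-98022 + U)*(204017 - 101193) = 334286 + (-98022 + 17375)*(204017 - 101193) = 334286 - 80647*102824 = 334286 - 8292447128 = -8292112842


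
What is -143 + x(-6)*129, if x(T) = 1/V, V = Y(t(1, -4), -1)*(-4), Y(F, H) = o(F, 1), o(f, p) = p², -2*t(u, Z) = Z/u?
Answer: -701/4 ≈ -175.25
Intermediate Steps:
t(u, Z) = -Z/(2*u)
Y(F, H) = 1 (Y(F, H) = 1² = 1)
V = -4 (V = 1*(-4) = -4)
x(T) = -¼ (x(T) = 1/(-4) = -¼)
-143 + x(-6)*129 = -143 - ¼*129 = -143 - 129/4 = -701/4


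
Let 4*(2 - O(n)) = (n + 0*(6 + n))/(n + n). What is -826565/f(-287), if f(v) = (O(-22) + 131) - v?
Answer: -6612520/3359 ≈ -1968.6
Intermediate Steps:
O(n) = 15/8 (O(n) = 2 - (n + 0*(6 + n))/(4*(n + n)) = 2 - (n + 0)/(4*(2*n)) = 2 - n*1/(2*n)/4 = 2 - 1/4*1/2 = 2 - 1/8 = 15/8)
f(v) = 1063/8 - v (f(v) = (15/8 + 131) - v = 1063/8 - v)
-826565/f(-287) = -826565/(1063/8 - 1*(-287)) = -826565/(1063/8 + 287) = -826565/3359/8 = -826565*8/3359 = -6612520/3359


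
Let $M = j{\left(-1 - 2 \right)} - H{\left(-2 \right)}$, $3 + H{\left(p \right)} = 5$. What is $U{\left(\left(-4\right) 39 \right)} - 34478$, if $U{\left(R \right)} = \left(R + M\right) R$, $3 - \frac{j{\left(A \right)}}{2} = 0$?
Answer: $-10766$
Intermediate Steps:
$j{\left(A \right)} = 6$ ($j{\left(A \right)} = 6 - 0 = 6 + 0 = 6$)
$H{\left(p \right)} = 2$ ($H{\left(p \right)} = -3 + 5 = 2$)
$M = 4$ ($M = 6 - 2 = 4$)
$U{\left(R \right)} = R \left(4 + R\right)$ ($U{\left(R \right)} = \left(R + 4\right) R = \left(4 + R\right) R = R \left(4 + R\right)$)
$U{\left(\left(-4\right) 39 \right)} - 34478 = \left(-4\right) 39 \left(4 - 156\right) - 34478 = - 156 \left(4 - 156\right) - 34478 = \left(-156\right) \left(-152\right) - 34478 = 23712 - 34478 = -10766$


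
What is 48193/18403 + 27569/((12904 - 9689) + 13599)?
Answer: 188238487/44204006 ≈ 4.2584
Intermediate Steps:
48193/18403 + 27569/((12904 - 9689) + 13599) = 48193*(1/18403) + 27569/(3215 + 13599) = 48193/18403 + 27569/16814 = 188238487/44204006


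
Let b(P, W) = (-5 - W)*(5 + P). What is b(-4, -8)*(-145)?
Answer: -435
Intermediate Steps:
b(-4, -8)*(-145) = (-25 - 5*(-4) - 5*(-8) - 1*(-4)*(-8))*(-145) = (-25 + 20 + 40 - 32)*(-145) = 3*(-145) = -435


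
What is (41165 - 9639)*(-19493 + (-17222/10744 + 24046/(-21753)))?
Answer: -454575439674851/739602 ≈ -6.1462e+8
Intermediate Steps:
(41165 - 9639)*(-19493 + (-17222/10744 + 24046/(-21753))) = 31526*(-19493 + (-17222*1/10744 + 24046*(-1/21753))) = 31526*(-19493 + (-109/68 - 24046/21753)) = 31526*(-19493 - 4006205/1479204) = 31526*(-28838129777/1479204) = -454575439674851/739602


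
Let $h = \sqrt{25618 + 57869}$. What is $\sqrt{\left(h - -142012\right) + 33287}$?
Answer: $\sqrt{175299 + \sqrt{83487}} \approx 419.03$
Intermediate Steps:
$h = \sqrt{83487} \approx 288.94$
$\sqrt{\left(h - -142012\right) + 33287} = \sqrt{\left(\sqrt{83487} - -142012\right) + 33287} = \sqrt{\left(\sqrt{83487} + 142012\right) + 33287} = \sqrt{\left(142012 + \sqrt{83487}\right) + 33287} = \sqrt{175299 + \sqrt{83487}}$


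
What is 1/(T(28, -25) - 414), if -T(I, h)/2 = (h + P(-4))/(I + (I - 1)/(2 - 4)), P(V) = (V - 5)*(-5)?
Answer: -29/12086 ≈ -0.0023995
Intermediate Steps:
P(V) = 25 - 5*V (P(V) = (-5 + V)*(-5) = 25 - 5*V)
T(I, h) = -2*(45 + h)/(½ + I/2) (T(I, h) = -2*(h + (25 - 5*(-4)))/(I + (I - 1)/(2 - 4)) = -2*(h + (25 + 20))/(I + (-1 + I)/(-2)) = -2*(h + 45)/(I + (-1 + I)*(-½)) = -2*(45 + h)/(I + (½ - I/2)) = -2*(45 + h)/(½ + I/2))
1/(T(28, -25) - 414) = 1/(4*(-45 - 1*(-25))/(1 + 28) - 414) = 1/(4*(-45 + 25)/29 - 414) = 1/(4*(1/29)*(-20) - 414) = 1/(-80/29 - 414) = 1/(-12086/29) = -29/12086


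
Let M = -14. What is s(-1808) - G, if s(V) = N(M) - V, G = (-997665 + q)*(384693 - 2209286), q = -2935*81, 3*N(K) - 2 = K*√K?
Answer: -6762306571174/3 - 14*I*√14/3 ≈ -2.2541e+12 - 17.461*I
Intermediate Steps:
N(K) = ⅔ + K^(3/2)/3 (N(K) = ⅔ + (K*√K)/3 = ⅔ + K^(3/2)/3)
q = -237735
G = 2254102192200 (G = (-997665 - 237735)*(384693 - 2209286) = -1235400*(-1824593) = 2254102192200)
s(V) = ⅔ - V - 14*I*√14/3 (s(V) = (⅔ + (-14)^(3/2)/3) - V = (⅔ + (-14*I*√14)/3) - V = (⅔ - 14*I*√14/3) - V = ⅔ - V - 14*I*√14/3)
s(-1808) - G = (⅔ - 1*(-1808) - 14*I*√14/3) - 1*2254102192200 = (⅔ + 1808 - 14*I*√14/3) - 2254102192200 = (5426/3 - 14*I*√14/3) - 2254102192200 = -6762306571174/3 - 14*I*√14/3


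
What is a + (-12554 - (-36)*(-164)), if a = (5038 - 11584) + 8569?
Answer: -16435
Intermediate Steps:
a = 2023 (a = -6546 + 8569 = 2023)
a + (-12554 - (-36)*(-164)) = 2023 + (-12554 - (-36)*(-164)) = 2023 + (-12554 - 1*5904) = 2023 + (-12554 - 5904) = 2023 - 18458 = -16435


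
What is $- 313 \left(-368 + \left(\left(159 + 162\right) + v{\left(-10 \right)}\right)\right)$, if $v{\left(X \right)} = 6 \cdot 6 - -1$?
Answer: $3130$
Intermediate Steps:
$v{\left(X \right)} = 37$ ($v{\left(X \right)} = 36 + 1 = 37$)
$- 313 \left(-368 + \left(\left(159 + 162\right) + v{\left(-10 \right)}\right)\right) = - 313 \left(-368 + \left(\left(159 + 162\right) + 37\right)\right) = - 313 \left(-368 + \left(321 + 37\right)\right) = - 313 \left(-368 + 358\right) = \left(-313\right) \left(-10\right) = 3130$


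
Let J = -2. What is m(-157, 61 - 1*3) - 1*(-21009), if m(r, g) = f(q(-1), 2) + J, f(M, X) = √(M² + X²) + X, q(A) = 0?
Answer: 21011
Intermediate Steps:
f(M, X) = X + √(M² + X²)
m(r, g) = 2 (m(r, g) = (2 + √(0² + 2²)) - 2 = (2 + √(0 + 4)) - 2 = (2 + √4) - 2 = (2 + 2) - 2 = 4 - 2 = 2)
m(-157, 61 - 1*3) - 1*(-21009) = 2 - 1*(-21009) = 2 + 21009 = 21011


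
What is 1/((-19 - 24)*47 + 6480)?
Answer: 1/4459 ≈ 0.00022427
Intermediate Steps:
1/((-19 - 24)*47 + 6480) = 1/(-43*47 + 6480) = 1/(-2021 + 6480) = 1/4459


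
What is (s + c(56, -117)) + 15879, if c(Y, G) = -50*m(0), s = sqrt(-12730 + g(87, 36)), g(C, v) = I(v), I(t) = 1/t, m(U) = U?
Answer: 15879 + I*sqrt(458279)/6 ≈ 15879.0 + 112.83*I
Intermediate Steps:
g(C, v) = 1/v
s = I*sqrt(458279)/6 (s = sqrt(-12730 + 1/36) = sqrt(-458279/36) = I*sqrt(458279)/6 ≈ 112.83*I)
c(Y, G) = 0 (c(Y, G) = -50*0 = 0)
(s + c(56, -117)) + 15879 = (I*sqrt(458279)/6 + 0) + 15879 = I*sqrt(458279)/6 + 15879 = 15879 + I*sqrt(458279)/6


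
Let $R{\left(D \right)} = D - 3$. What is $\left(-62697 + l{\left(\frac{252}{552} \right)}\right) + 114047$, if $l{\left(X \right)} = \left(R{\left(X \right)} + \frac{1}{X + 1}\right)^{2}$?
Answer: $\frac{487792230129}{9498724} \approx 51353.0$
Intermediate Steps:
$R{\left(D \right)} = -3 + D$
$l{\left(X \right)} = \left(-3 + X + \frac{1}{1 + X}\right)^{2}$ ($l{\left(X \right)} = \left(\left(-3 + X\right) + \frac{1}{X + 1}\right)^{2} = \left(\left(-3 + X\right) + \frac{1}{1 + X}\right)^{2} = \left(-3 + X + \frac{1}{1 + X}\right)^{2}$)
$\left(-62697 + l{\left(\frac{252}{552} \right)}\right) + 114047 = \left(-62697 + \frac{\left(-2 + \frac{252}{552} + \frac{252}{552} \left(-3 + \frac{252}{552}\right)\right)^{2}}{\left(1 + \frac{252}{552}\right)^{2}}\right) + 114047 = \left(-62697 + \frac{\left(-2 + 252 \cdot \frac{1}{552} + 252 \cdot \frac{1}{552} \left(-3 + 252 \cdot \frac{1}{552}\right)\right)^{2}}{\left(1 + 252 \cdot \frac{1}{552}\right)^{2}}\right) + 114047 = \left(-62697 + \frac{\left(-2 + \frac{21}{46} + \frac{21 \left(-3 + \frac{21}{46}\right)}{46}\right)^{2}}{\left(1 + \frac{21}{46}\right)^{2}}\right) + 114047 = \left(-62697 + \frac{\left(-2 + \frac{21}{46} + \frac{21}{46} \left(- \frac{117}{46}\right)\right)^{2}}{\frac{4489}{2116}}\right) + 114047 = \left(-62697 + \frac{2116 \left(-2 + \frac{21}{46} - \frac{2457}{2116}\right)^{2}}{4489}\right) + 114047 = \left(-62697 + \frac{2116 \left(- \frac{5723}{2116}\right)^{2}}{4489}\right) + 114047 = \left(-62697 + \frac{2116}{4489} \cdot \frac{32752729}{4477456}\right) + 114047 = \left(-62697 + \frac{32752729}{9498724}\right) + 114047 = - \frac{595508745899}{9498724} + 114047 = \frac{487792230129}{9498724}$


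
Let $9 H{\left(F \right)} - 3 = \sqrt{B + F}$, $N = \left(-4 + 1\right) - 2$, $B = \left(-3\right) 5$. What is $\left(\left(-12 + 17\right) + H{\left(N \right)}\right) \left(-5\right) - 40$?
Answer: $- \frac{200}{3} - \frac{10 i \sqrt{5}}{9} \approx -66.667 - 2.4845 i$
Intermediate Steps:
$B = -15$
$N = -5$ ($N = -3 - 2 = -5$)
$H{\left(F \right)} = \frac{1}{3} + \frac{\sqrt{-15 + F}}{9}$
$\left(\left(-12 + 17\right) + H{\left(N \right)}\right) \left(-5\right) - 40 = \left(\left(-12 + 17\right) + \left(\frac{1}{3} + \frac{\sqrt{-15 - 5}}{9}\right)\right) \left(-5\right) - 40 = \left(5 + \left(\frac{1}{3} + \frac{\sqrt{-20}}{9}\right)\right) \left(-5\right) - 40 = \left(5 + \left(\frac{1}{3} + \frac{2 i \sqrt{5}}{9}\right)\right) \left(-5\right) - 40 = \left(\frac{16}{3} + \frac{2 i \sqrt{5}}{9}\right) \left(-5\right) - 40 = \left(- \frac{80}{3} - \frac{10 i \sqrt{5}}{9}\right) - 40 = - \frac{200}{3} - \frac{10 i \sqrt{5}}{9}$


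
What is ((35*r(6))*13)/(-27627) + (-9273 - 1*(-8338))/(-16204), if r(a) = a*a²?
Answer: -522232625/149222636 ≈ -3.4997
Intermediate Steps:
r(a) = a³
((35*r(6))*13)/(-27627) + (-9273 - 1*(-8338))/(-16204) = ((35*6³)*13)/(-27627) + (-9273 - 1*(-8338))/(-16204) = ((35*216)*13)*(-1/27627) + (-9273 + 8338)*(-1/16204) = (7560*13)*(-1/27627) - 935*(-1/16204) = 98280*(-1/27627) + 935/16204 = -32760/9209 + 935/16204 = -522232625/149222636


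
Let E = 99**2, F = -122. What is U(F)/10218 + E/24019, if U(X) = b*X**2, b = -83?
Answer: -14786126725/122713071 ≈ -120.49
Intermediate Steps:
U(X) = -83*X**2
E = 9801
U(F)/10218 + E/24019 = -83*(-122)**2/10218 + 9801/24019 = -83*14884*(1/10218) + 9801*(1/24019) = -1235372*1/10218 + 9801/24019 = -617686/5109 + 9801/24019 = -14786126725/122713071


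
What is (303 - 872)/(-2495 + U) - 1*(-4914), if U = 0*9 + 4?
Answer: 12241343/2491 ≈ 4914.2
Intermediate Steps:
U = 4 (U = 0 + 4 = 4)
(303 - 872)/(-2495 + U) - 1*(-4914) = (303 - 872)/(-2495 + 4) - 1*(-4914) = -569/(-2491) + 4914 = -569*(-1/2491) + 4914 = 569/2491 + 4914 = 12241343/2491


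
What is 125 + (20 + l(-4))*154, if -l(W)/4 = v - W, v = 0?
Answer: 741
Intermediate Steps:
l(W) = 4*W (l(W) = -4*(0 - W) = -(-4)*W = 4*W)
125 + (20 + l(-4))*154 = 125 + (20 + 4*(-4))*154 = 125 + (20 - 16)*154 = 125 + 4*154 = 125 + 616 = 741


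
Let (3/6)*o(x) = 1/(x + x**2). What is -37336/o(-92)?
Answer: -156288496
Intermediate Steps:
o(x) = 2/(x + x**2)
-37336/o(-92) = -37336/(2/(-92*(1 - 92))) = -37336/(2*(-1/92)/(-91)) = -37336/(2*(-1/92)*(-1/91)) = -37336/1/4186 = -37336*4186 = -156288496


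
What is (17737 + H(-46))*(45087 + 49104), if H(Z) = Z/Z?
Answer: 1670759958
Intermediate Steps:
H(Z) = 1
(17737 + H(-46))*(45087 + 49104) = (17737 + 1)*(45087 + 49104) = 17738*94191 = 1670759958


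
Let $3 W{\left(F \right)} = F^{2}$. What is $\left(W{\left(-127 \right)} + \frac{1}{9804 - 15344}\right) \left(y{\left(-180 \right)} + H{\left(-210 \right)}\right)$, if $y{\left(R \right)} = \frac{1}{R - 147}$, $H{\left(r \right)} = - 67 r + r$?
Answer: $\frac{404974874193883}{5434740} \approx 7.4516 \cdot 10^{7}$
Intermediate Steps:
$H{\left(r \right)} = - 66 r$
$y{\left(R \right)} = \frac{1}{-147 + R}$
$W{\left(F \right)} = \frac{F^{2}}{3}$
$\left(W{\left(-127 \right)} + \frac{1}{9804 - 15344}\right) \left(y{\left(-180 \right)} + H{\left(-210 \right)}\right) = \left(\frac{\left(-127\right)^{2}}{3} + \frac{1}{9804 - 15344}\right) \left(\frac{1}{-147 - 180} - -13860\right) = \left(\frac{1}{3} \cdot 16129 + \frac{1}{-5540}\right) \left(\frac{1}{-327} + 13860\right) = \left(\frac{16129}{3} - \frac{1}{5540}\right) \left(- \frac{1}{327} + 13860\right) = \frac{89354657}{16620} \cdot \frac{4532219}{327} = \frac{404974874193883}{5434740}$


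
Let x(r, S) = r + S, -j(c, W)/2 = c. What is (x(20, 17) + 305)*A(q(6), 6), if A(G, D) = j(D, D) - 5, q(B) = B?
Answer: -5814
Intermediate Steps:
j(c, W) = -2*c
A(G, D) = -5 - 2*D (A(G, D) = -2*D - 5 = -5 - 2*D)
x(r, S) = S + r
(x(20, 17) + 305)*A(q(6), 6) = ((17 + 20) + 305)*(-5 - 2*6) = (37 + 305)*(-5 - 12) = 342*(-17) = -5814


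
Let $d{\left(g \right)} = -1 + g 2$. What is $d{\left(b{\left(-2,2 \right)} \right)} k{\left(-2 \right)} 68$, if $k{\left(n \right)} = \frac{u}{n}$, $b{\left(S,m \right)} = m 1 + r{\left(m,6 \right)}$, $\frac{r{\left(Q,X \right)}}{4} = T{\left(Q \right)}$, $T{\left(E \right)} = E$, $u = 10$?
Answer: $-6460$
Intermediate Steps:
$r{\left(Q,X \right)} = 4 Q$
$b{\left(S,m \right)} = 5 m$ ($b{\left(S,m \right)} = m 1 + 4 m = m + 4 m = 5 m$)
$k{\left(n \right)} = \frac{10}{n}$
$d{\left(g \right)} = -1 + 2 g$
$d{\left(b{\left(-2,2 \right)} \right)} k{\left(-2 \right)} 68 = \left(-1 + 2 \cdot 5 \cdot 2\right) \frac{10}{-2} \cdot 68 = \left(-1 + 2 \cdot 10\right) 10 \left(- \frac{1}{2}\right) 68 = \left(-1 + 20\right) \left(-5\right) 68 = 19 \left(-5\right) 68 = \left(-95\right) 68 = -6460$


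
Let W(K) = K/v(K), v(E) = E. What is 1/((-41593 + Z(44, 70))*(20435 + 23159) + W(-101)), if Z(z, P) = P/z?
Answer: -11/19944494756 ≈ -5.5153e-10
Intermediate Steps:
W(K) = 1 (W(K) = K/K = 1)
1/((-41593 + Z(44, 70))*(20435 + 23159) + W(-101)) = 1/((-41593 + 70/44)*(20435 + 23159) + 1) = 1/((-41593 + 70*(1/44))*43594 + 1) = 1/((-41593 + 35/22)*43594 + 1) = 1/(-915011/22*43594 + 1) = 1/(-19944494767/11 + 1) = 1/(-19944494756/11) = -11/19944494756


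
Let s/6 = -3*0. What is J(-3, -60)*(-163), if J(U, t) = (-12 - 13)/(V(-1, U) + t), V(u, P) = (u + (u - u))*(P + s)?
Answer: -4075/57 ≈ -71.491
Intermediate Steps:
s = 0 (s = 6*(-3*0) = 6*0 = 0)
V(u, P) = P*u (V(u, P) = (u + (u - u))*(P + 0) = (u + 0)*P = u*P = P*u)
J(U, t) = -25/(t - U) (J(U, t) = (-12 - 13)/(U*(-1) + t) = -25/(-U + t) = -25/(t - U))
J(-3, -60)*(-163) = (25/(-3 - 1*(-60)))*(-163) = (25/(-3 + 60))*(-163) = (25/57)*(-163) = -4075/57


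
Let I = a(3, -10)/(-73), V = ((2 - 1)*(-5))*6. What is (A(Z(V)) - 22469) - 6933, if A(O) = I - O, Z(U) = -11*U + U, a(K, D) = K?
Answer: -2168249/73 ≈ -29702.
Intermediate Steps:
V = -30 (V = (1*(-5))*6 = -5*6 = -30)
Z(U) = -10*U
I = -3/73 (I = 3/(-73) = 3*(-1/73) = -3/73 ≈ -0.041096)
A(O) = -3/73 - O
(A(Z(V)) - 22469) - 6933 = ((-3/73 - (-10)*(-30)) - 22469) - 6933 = ((-3/73 - 1*300) - 22469) - 6933 = ((-3/73 - 300) - 22469) - 6933 = (-21903/73 - 22469) - 6933 = -1662140/73 - 6933 = -2168249/73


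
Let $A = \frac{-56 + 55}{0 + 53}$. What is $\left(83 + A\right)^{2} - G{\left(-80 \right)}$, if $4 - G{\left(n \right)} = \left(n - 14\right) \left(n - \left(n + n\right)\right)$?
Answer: $- \frac{1792512}{2809} \approx -638.13$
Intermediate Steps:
$G{\left(n \right)} = 4 + n \left(-14 + n\right)$ ($G{\left(n \right)} = 4 - \left(n - 14\right) \left(n - \left(n + n\right)\right) = 4 - \left(-14 + n\right) \left(n - 2 n\right) = 4 - \left(-14 + n\right) \left(- n\right) = 4 - - n \left(-14 + n\right) = 4 + n \left(-14 + n\right)$)
$A = - \frac{1}{53} \approx -0.018868$
$\left(83 + A\right)^{2} - G{\left(-80 \right)} = \left(83 - \frac{1}{53}\right)^{2} - \left(4 + \left(-80\right)^{2} - -1120\right) = \left(\frac{4398}{53}\right)^{2} - \left(4 + 6400 + 1120\right) = \frac{19342404}{2809} - 7524 = - \frac{1792512}{2809}$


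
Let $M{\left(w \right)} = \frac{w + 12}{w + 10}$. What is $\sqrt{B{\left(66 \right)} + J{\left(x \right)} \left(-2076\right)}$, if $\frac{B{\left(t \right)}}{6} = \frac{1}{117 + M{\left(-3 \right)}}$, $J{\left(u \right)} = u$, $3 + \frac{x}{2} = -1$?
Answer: $\frac{\sqrt{316283718}}{138} \approx 128.87$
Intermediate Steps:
$x = -8$ ($x = -6 + 2 \left(-1\right) = -6 - 2 = -8$)
$M{\left(w \right)} = \frac{12 + w}{10 + w}$
$B{\left(t \right)} = \frac{7}{138}$ ($B{\left(t \right)} = \frac{6}{117 + \frac{12 - 3}{10 - 3}} = \frac{6}{117 + \frac{1}{7} \cdot 9} = \frac{6}{117 + \frac{9}{7}} = \frac{6}{\frac{828}{7}} = 6 \cdot \frac{7}{828} = \frac{7}{138}$)
$\sqrt{B{\left(66 \right)} + J{\left(x \right)} \left(-2076\right)} = \sqrt{\frac{7}{138} - -16608} = \sqrt{\frac{7}{138} + 16608} = \sqrt{\frac{2291911}{138}} = \frac{\sqrt{316283718}}{138}$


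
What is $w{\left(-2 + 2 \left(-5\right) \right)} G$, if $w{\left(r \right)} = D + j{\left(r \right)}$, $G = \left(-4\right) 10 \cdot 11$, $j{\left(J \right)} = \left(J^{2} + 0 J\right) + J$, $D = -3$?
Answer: $-56760$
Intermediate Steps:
$j{\left(J \right)} = J + J^{2}$ ($j{\left(J \right)} = \left(J^{2} + 0\right) + J = J^{2} + J = J + J^{2}$)
$G = -440$ ($G = \left(-40\right) 11 = -440$)
$w{\left(r \right)} = -3 + r \left(1 + r\right)$
$w{\left(-2 + 2 \left(-5\right) \right)} G = \left(-3 + \left(-2 + 2 \left(-5\right)\right) \left(1 + \left(-2 + 2 \left(-5\right)\right)\right)\right) \left(-440\right) = \left(-3 + \left(-2 - 10\right) \left(1 - 12\right)\right) \left(-440\right) = \left(-3 - 12 \left(1 - 12\right)\right) \left(-440\right) = \left(-3 - -132\right) \left(-440\right) = \left(-3 + 132\right) \left(-440\right) = 129 \left(-440\right) = -56760$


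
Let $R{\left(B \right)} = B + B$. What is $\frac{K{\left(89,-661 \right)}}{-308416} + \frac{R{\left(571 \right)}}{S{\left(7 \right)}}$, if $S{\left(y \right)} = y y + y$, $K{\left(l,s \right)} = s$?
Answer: $\frac{44031011}{2158912} \approx 20.395$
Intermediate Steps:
$R{\left(B \right)} = 2 B$
$S{\left(y \right)} = y + y^{2}$ ($S{\left(y \right)} = y^{2} + y = y + y^{2}$)
$\frac{K{\left(89,-661 \right)}}{-308416} + \frac{R{\left(571 \right)}}{S{\left(7 \right)}} = - \frac{661}{-308416} + \frac{2 \cdot 571}{7 \left(1 + 7\right)} = \left(-661\right) \left(- \frac{1}{308416}\right) + \frac{1142}{7 \cdot 8} = \frac{661}{308416} + \frac{1142}{56} = \frac{661}{308416} + 1142 \cdot \frac{1}{56} = \frac{661}{308416} + \frac{571}{28} = \frac{44031011}{2158912}$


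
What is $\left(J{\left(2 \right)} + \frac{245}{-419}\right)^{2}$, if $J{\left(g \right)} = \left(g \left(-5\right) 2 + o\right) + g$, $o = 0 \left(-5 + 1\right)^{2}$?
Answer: $\frac{60637369}{175561} \approx 345.39$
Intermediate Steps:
$o = 0$ ($o = 0 \left(-4\right)^{2} = 0 \cdot 16 = 0$)
$J{\left(g \right)} = - 9 g$ ($J{\left(g \right)} = \left(g \left(-5\right) 2 + 0\right) + g = \left(- 5 g 2 + 0\right) + g = \left(- 10 g + 0\right) + g = - 10 g + g = - 9 g$)
$\left(J{\left(2 \right)} + \frac{245}{-419}\right)^{2} = \left(\left(-9\right) 2 + \frac{245}{-419}\right)^{2} = \left(-18 + 245 \left(- \frac{1}{419}\right)\right)^{2} = \left(-18 - \frac{245}{419}\right)^{2} = \left(- \frac{7787}{419}\right)^{2} = \frac{60637369}{175561}$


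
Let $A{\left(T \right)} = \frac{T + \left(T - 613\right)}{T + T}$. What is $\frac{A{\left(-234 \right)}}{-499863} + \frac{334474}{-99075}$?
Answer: $- \frac{26081859321697}{7725732569100} \approx -3.376$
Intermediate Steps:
$A{\left(T \right)} = \frac{-613 + 2 T}{2 T}$ ($A{\left(T \right)} = \frac{T + \left(-613 + T\right)}{2 T} = \left(-613 + 2 T\right) \frac{1}{2 T} = \frac{-613 + 2 T}{2 T}$)
$\frac{A{\left(-234 \right)}}{-499863} + \frac{334474}{-99075} = \frac{\frac{1}{-234} \left(- \frac{613}{2} - 234\right)}{-499863} + \frac{334474}{-99075} = \left(- \frac{1}{234}\right) \left(- \frac{1081}{2}\right) \left(- \frac{1}{499863}\right) + 334474 \left(- \frac{1}{99075}\right) = \frac{1081}{468} \left(- \frac{1}{499863}\right) - \frac{334474}{99075} = - \frac{1081}{233935884} - \frac{334474}{99075} = - \frac{26081859321697}{7725732569100}$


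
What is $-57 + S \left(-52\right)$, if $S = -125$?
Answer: $6443$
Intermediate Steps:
$-57 + S \left(-52\right) = -57 - -6500 = -57 + 6500 = 6443$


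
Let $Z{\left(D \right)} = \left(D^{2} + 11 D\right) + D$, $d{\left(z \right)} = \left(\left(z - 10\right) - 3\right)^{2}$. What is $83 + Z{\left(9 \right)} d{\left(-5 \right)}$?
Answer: $61319$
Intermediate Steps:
$d{\left(z \right)} = \left(-13 + z\right)^{2}$ ($d{\left(z \right)} = \left(\left(z - 10\right) - 3\right)^{2} = \left(\left(-10 + z\right) - 3\right)^{2} = \left(-13 + z\right)^{2}$)
$Z{\left(D \right)} = D^{2} + 12 D$
$83 + Z{\left(9 \right)} d{\left(-5 \right)} = 83 + 9 \left(12 + 9\right) \left(-13 - 5\right)^{2} = 83 + 9 \cdot 21 \left(-18\right)^{2} = 83 + 189 \cdot 324 = 83 + 61236 = 61319$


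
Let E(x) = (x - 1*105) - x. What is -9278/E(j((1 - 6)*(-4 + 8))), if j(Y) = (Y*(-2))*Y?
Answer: 9278/105 ≈ 88.362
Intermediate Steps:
j(Y) = -2*Y**2 (j(Y) = (-2*Y)*Y = -2*Y**2)
E(x) = -105 (E(x) = (x - 105) - x = (-105 + x) - x = -105)
-9278/E(j((1 - 6)*(-4 + 8))) = -9278/(-105) = -9278*(-1/105) = 9278/105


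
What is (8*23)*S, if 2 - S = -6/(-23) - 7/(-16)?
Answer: 479/2 ≈ 239.50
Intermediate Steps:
S = 479/368 (S = 2 - (-6/(-23) - 7/(-16)) = 2 - (-6*(-1/23) - 7*(-1/16)) = 2 - (6/23 + 7/16) = 2 - 1*257/368 = 2 - 257/368 = 479/368 ≈ 1.3016)
(8*23)*S = (8*23)*(479/368) = 184*(479/368) = 479/2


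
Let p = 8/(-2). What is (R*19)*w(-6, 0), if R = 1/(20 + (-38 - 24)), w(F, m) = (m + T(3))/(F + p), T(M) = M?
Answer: 19/140 ≈ 0.13571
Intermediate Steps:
p = -4 (p = 8*(-½) = -4)
w(F, m) = (3 + m)/(-4 + F) (w(F, m) = (m + 3)/(F - 4) = (3 + m)/(-4 + F))
R = -1/42 (R = 1/(20 - 62) = 1/(-42) = -1/42 ≈ -0.023810)
(R*19)*w(-6, 0) = (-1/42*19)*((3 + 0)/(-4 - 6)) = -19*3/(42*(-10)) = -(-19)*3/420 = -19/42*(-3/10) = 19/140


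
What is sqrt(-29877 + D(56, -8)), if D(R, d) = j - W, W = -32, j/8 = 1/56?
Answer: I*sqrt(1462398)/7 ≈ 172.76*I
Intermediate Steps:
j = 1/7 (j = 8/56 = 8*(1/56) = 1/7 ≈ 0.14286)
D(R, d) = 225/7 (D(R, d) = 1/7 - 1*(-32) = 1/7 + 32 = 225/7)
sqrt(-29877 + D(56, -8)) = sqrt(-29877 + 225/7) = sqrt(-208914/7) = I*sqrt(1462398)/7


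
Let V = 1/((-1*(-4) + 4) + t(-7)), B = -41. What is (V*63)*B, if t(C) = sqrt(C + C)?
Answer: -3444/13 + 861*I*sqrt(14)/26 ≈ -264.92 + 123.91*I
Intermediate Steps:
t(C) = sqrt(2)*sqrt(C) (t(C) = sqrt(2*C) = sqrt(2)*sqrt(C))
V = 1/(8 + I*sqrt(14)) (V = 1/((-1*(-4) + 4) + sqrt(2)*sqrt(-7)) = 1/((4 + 4) + sqrt(2)*(I*sqrt(7))) = 1/(8 + I*sqrt(14)) ≈ 0.10256 - 0.04797*I)
(V*63)*B = ((4/39 - I*sqrt(14)/78)*63)*(-41) = (84/13 - 21*I*sqrt(14)/26)*(-41) = -3444/13 + 861*I*sqrt(14)/26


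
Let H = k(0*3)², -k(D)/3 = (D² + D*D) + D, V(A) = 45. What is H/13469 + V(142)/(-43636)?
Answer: -45/43636 ≈ -0.0010313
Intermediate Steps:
k(D) = -6*D² - 3*D (k(D) = -3*((D² + D*D) + D) = -3*((D² + D²) + D) = -3*(2*D² + D) = -3*(D + 2*D²) = -6*D² - 3*D)
H = 0 (H = (-3*0*3*(1 + 2*(0*3)))² = (-3*0*(1 + 2*0))² = (-3*0*(1 + 0))² = (-3*0*1)² = 0² = 0)
H/13469 + V(142)/(-43636) = 0/13469 + 45/(-43636) = 0*(1/13469) + 45*(-1/43636) = 0 - 45/43636 = -45/43636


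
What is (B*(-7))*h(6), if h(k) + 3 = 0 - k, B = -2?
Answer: -126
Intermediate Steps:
h(k) = -3 - k (h(k) = -3 + (0 - k) = -3 - k)
(B*(-7))*h(6) = (-2*(-7))*(-3 - 1*6) = 14*(-3 - 6) = 14*(-9) = -126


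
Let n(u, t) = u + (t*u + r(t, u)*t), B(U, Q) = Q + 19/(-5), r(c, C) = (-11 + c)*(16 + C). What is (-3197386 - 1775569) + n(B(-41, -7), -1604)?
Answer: 42573747/5 ≈ 8.5148e+6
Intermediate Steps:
B(U, Q) = -19/5 + Q (B(U, Q) = Q + 19*(-⅕) = Q - 19/5 = -19/5 + Q)
n(u, t) = u + t*u + t*(-176 - 11*u + 16*t + t*u) (n(u, t) = u + (t*u + (-176 - 11*u + 16*t + u*t)*t) = u + (t*u + (-176 - 11*u + 16*t + t*u)*t) = u + (t*u + t*(-176 - 11*u + 16*t + t*u)) = u + t*u + t*(-176 - 11*u + 16*t + t*u))
(-3197386 - 1775569) + n(B(-41, -7), -1604) = (-3197386 - 1775569) + ((-19/5 - 7) - 1604*(-19/5 - 7) - 1604*(-176 - 11*(-19/5 - 7) + 16*(-1604) - 1604*(-19/5 - 7))) = -4972955 + (-54/5 - 1604*(-54/5) - 1604*(-176 - 11*(-54/5) - 25664 - 1604*(-54/5))) = -4972955 + (-54/5 + 86616/5 - 1604*(-176 + 594/5 - 25664 + 86616/5)) = -4972955 + (-54/5 + 86616/5 - 1604*(-8398)) = -4972955 + (-54/5 + 86616/5 + 13470392) = -4972955 + 67438522/5 = 42573747/5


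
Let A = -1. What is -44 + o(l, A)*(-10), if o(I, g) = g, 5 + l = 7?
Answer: -34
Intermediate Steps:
l = 2 (l = -5 + 7 = 2)
-44 + o(l, A)*(-10) = -44 - 1*(-10) = -44 + 10 = -34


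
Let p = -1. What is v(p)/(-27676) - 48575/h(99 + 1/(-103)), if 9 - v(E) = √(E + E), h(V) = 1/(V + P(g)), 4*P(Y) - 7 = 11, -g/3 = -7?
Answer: -14330223542077/2850628 + I*√2/27676 ≈ -5.027e+6 + 5.1099e-5*I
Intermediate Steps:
g = 21 (g = -3*(-7) = 21)
P(Y) = 9/2 (P(Y) = 7/4 + (¼)*11 = 7/4 + 11/4 = 9/2)
h(V) = 1/(9/2 + V) (h(V) = 1/(V + 9/2) = 1/(9/2 + V))
v(E) = 9 - √2*√E (v(E) = 9 - √(E + E) = 9 - √(2*E) = 9 - √2*√E)
v(p)/(-27676) - 48575/h(99 + 1/(-103)) = (9 - √2*√(-1))/(-27676) - 48575/(2/(9 + 2*(99 + 1/(-103)))) = (9 - √2*I)*(-1/27676) - 48575/(2/(9 + 2*(99 - 1/103))) = (9 - I*√2)*(-1/27676) - 48575/(2/(9 + 2*(10196/103))) = (-9/27676 + I*√2/27676) - 48575/(2/(9 + 20392/103)) = (-9/27676 + I*√2/27676) - 48575/(2/(21319/103)) = (-9/27676 + I*√2/27676) - 48575/(2*(103/21319)) = (-9/27676 + I*√2/27676) - 48575/206/21319 = (-9/27676 + I*√2/27676) - 48575*21319/206 = (-9/27676 + I*√2/27676) - 1035570425/206 = -14330223542077/2850628 + I*√2/27676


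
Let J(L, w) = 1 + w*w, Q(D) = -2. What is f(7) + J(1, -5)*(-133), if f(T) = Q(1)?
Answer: -3460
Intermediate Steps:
f(T) = -2
J(L, w) = 1 + w²
f(7) + J(1, -5)*(-133) = -2 + (1 + (-5)²)*(-133) = -2 + (1 + 25)*(-133) = -2 + 26*(-133) = -2 - 3458 = -3460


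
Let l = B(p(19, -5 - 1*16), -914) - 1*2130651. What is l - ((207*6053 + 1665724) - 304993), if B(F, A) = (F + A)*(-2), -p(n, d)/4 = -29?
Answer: -4742757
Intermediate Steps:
p(n, d) = 116 (p(n, d) = -4*(-29) = 116)
B(F, A) = -2*A - 2*F (B(F, A) = (A + F)*(-2) = -2*A - 2*F)
l = -2129055 (l = (-2*(-914) - 2*116) - 1*2130651 = (1828 - 232) - 2130651 = 1596 - 2130651 = -2129055)
l - ((207*6053 + 1665724) - 304993) = -2129055 - ((207*6053 + 1665724) - 304993) = -2129055 - ((1252971 + 1665724) - 304993) = -2129055 - (2918695 - 304993) = -2129055 - 1*2613702 = -2129055 - 2613702 = -4742757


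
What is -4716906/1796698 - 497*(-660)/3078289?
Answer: -6965323487937/2765377844861 ≈ -2.5188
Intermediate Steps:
-4716906/1796698 - 497*(-660)/3078289 = -4716906*1/1796698 + 328020*(1/3078289) = -2358453/898349 + 328020/3078289 = -6965323487937/2765377844861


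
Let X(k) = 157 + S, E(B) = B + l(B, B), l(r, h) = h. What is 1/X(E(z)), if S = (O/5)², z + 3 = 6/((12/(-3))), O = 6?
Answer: 25/3961 ≈ 0.0063115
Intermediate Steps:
z = -9/2 (z = -3 + 6/((12/(-3))) = -3 + 6/((12*(-⅓))) = -3 + 6/(-4) = -3 + 6*(-¼) = -3 - 3/2 = -9/2 ≈ -4.5000)
S = 36/25 (S = (6/5)² = 36/25 ≈ 1.4400)
E(B) = 2*B (E(B) = B + B = 2*B)
X(k) = 3961/25 (X(k) = 157 + 36/25 = 3961/25)
1/X(E(z)) = 1/(3961/25) = 25/3961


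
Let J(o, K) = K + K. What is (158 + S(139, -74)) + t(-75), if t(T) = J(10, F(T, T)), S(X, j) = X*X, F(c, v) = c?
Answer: 19329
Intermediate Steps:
S(X, j) = X²
J(o, K) = 2*K
t(T) = 2*T
(158 + S(139, -74)) + t(-75) = (158 + 139²) + 2*(-75) = (158 + 19321) - 150 = 19479 - 150 = 19329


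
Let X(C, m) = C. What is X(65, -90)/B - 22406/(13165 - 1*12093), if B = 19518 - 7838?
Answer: -3270405/156512 ≈ -20.896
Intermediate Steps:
B = 11680
X(65, -90)/B - 22406/(13165 - 1*12093) = 65/11680 - 22406/(13165 - 1*12093) = 65*(1/11680) - 22406/(13165 - 12093) = 13/2336 - 22406/1072 = 13/2336 - 22406*1/1072 = 13/2336 - 11203/536 = -3270405/156512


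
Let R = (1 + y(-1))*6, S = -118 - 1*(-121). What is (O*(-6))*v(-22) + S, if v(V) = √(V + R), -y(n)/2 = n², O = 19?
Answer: 3 - 228*I*√7 ≈ 3.0 - 603.23*I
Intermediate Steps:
y(n) = -2*n²
S = 3 (S = -118 + 121 = 3)
R = -6 (R = (1 - 2*(-1)²)*6 = (1 - 2*1)*6 = (1 - 2)*6 = -1*6 = -6)
v(V) = √(-6 + V) (v(V) = √(V - 6) = √(-6 + V))
(O*(-6))*v(-22) + S = (19*(-6))*√(-6 - 22) + 3 = -228*I*√7 + 3 = 3 - 228*I*√7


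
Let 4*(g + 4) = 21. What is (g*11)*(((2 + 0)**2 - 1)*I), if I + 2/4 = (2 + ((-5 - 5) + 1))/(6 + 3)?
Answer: -1265/24 ≈ -52.708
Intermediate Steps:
g = 5/4 (g = -4 + (1/4)*21 = -4 + 21/4 = 5/4 ≈ 1.2500)
I = -23/18 (I = -1/2 + (2 + ((-5 - 5) + 1))/(6 + 3) = -1/2 + (2 + (-10 + 1))/9 = -1/2 + (2 - 9)/9 = -1/2 + (1/9)*(-7) = -1/2 - 7/9 = -23/18 ≈ -1.2778)
(g*11)*(((2 + 0)**2 - 1)*I) = ((5/4)*11)*(((2 + 0)**2 - 1)*(-23/18)) = 55*((2**2 - 1)*(-23/18))/4 = 55*((4 - 1)*(-23/18))/4 = 55*(3*(-23/18))/4 = (55/4)*(-23/6) = -1265/24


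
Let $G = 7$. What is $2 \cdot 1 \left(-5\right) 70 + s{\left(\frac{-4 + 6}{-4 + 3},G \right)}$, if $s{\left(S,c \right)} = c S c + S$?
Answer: $-800$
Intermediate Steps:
$s{\left(S,c \right)} = S + S c^{2}$ ($s{\left(S,c \right)} = S c c + S = S c^{2} + S = S + S c^{2}$)
$2 \cdot 1 \left(-5\right) 70 + s{\left(\frac{-4 + 6}{-4 + 3},G \right)} = 2 \cdot 1 \left(-5\right) 70 + \frac{-4 + 6}{-4 + 3} \left(1 + 7^{2}\right) = 2 \left(-5\right) 70 + \frac{2}{-1} \left(1 + 49\right) = \left(-10\right) 70 + 2 \left(-1\right) 50 = -700 - 100 = -800$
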